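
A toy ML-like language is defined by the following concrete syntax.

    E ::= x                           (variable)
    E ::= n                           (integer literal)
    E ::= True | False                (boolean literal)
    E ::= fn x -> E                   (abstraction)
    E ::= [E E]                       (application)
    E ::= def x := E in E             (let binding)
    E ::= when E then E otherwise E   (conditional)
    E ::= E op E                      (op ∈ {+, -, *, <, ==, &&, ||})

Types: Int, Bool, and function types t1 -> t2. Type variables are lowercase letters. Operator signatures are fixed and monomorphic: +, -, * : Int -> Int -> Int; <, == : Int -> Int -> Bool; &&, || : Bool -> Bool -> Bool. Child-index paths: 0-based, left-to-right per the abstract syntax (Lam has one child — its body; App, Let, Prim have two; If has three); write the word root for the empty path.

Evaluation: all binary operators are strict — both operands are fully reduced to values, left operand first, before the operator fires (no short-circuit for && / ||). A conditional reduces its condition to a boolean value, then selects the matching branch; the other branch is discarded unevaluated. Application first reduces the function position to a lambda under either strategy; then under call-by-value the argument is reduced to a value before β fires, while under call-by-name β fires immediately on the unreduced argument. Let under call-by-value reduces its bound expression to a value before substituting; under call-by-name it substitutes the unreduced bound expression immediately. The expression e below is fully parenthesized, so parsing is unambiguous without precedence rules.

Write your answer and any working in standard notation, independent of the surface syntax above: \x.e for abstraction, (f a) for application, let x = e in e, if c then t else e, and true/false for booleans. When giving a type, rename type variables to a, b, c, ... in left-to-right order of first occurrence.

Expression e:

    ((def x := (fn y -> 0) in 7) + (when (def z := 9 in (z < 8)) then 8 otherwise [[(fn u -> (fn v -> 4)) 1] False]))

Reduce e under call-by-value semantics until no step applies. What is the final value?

Working:
step 0: ((let x = (\y.0) in 7) + (if (let z = 9 in (z < 8)) then 8 else (((\u.(\v.4)) 1) false)))
step 1: [let@0] (7 + (if (let z = 9 in (z < 8)) then 8 else (((\u.(\v.4)) 1) false)))
step 2: [let@1.0] (7 + (if (9 < 8) then 8 else (((\u.(\v.4)) 1) false)))
step 3: [delta@1.0] (7 + (if false then 8 else (((\u.(\v.4)) 1) false)))
step 4: [if@1] (7 + (((\u.(\v.4)) 1) false))
step 5: [beta@1.0] (7 + ((\v.4) false))
step 6: [beta@1] (7 + 4)
step 7: [delta@root] 11

Answer: 11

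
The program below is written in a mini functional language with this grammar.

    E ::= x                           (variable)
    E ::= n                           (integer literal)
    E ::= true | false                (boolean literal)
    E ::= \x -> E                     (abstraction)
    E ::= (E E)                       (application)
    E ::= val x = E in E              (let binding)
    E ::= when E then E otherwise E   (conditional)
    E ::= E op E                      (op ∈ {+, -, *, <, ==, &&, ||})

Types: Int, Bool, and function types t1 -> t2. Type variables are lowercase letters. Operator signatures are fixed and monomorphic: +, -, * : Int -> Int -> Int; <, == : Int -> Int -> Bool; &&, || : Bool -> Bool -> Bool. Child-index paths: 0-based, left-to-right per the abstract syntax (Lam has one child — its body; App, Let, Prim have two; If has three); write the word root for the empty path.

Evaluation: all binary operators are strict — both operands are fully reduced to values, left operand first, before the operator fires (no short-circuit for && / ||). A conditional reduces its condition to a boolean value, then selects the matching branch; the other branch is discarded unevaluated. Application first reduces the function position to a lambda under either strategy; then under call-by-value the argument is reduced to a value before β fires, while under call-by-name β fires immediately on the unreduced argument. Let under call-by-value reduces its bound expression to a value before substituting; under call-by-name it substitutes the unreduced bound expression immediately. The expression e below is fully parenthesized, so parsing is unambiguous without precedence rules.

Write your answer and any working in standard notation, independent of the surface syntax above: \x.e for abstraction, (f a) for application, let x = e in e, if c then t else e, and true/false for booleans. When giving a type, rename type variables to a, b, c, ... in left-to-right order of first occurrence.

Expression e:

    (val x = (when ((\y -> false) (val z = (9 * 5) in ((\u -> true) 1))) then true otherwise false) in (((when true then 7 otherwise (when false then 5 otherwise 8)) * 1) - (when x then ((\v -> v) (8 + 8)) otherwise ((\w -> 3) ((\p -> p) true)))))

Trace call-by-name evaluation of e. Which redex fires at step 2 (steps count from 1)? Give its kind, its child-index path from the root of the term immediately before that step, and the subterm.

Answer: if at 0.0 : (if true then 7 else (if false then 5 else 8))

Derivation:
step 0: (let x = (if ((\y.false) (let z = (9 * 5) in ((\u.true) 1))) then true else false) in (((if true then 7 else (if false then 5 else 8)) * 1) - (if x then ((\v.v) (8 + 8)) else ((\w.3) ((\p.p) true)))))
step 1: [let@root] (((if true then 7 else (if false then 5 else 8)) * 1) - (if (if ((\y.false) (let z = (9 * 5) in ((\u.true) 1))) then true else false) then ((\v.v) (8 + 8)) else ((\w.3) ((\p.p) true))))
step 2: [if@0.0] ((7 * 1) - (if (if ((\y.false) (let z = (9 * 5) in ((\u.true) 1))) then true else false) then ((\v.v) (8 + 8)) else ((\w.3) ((\p.p) true))))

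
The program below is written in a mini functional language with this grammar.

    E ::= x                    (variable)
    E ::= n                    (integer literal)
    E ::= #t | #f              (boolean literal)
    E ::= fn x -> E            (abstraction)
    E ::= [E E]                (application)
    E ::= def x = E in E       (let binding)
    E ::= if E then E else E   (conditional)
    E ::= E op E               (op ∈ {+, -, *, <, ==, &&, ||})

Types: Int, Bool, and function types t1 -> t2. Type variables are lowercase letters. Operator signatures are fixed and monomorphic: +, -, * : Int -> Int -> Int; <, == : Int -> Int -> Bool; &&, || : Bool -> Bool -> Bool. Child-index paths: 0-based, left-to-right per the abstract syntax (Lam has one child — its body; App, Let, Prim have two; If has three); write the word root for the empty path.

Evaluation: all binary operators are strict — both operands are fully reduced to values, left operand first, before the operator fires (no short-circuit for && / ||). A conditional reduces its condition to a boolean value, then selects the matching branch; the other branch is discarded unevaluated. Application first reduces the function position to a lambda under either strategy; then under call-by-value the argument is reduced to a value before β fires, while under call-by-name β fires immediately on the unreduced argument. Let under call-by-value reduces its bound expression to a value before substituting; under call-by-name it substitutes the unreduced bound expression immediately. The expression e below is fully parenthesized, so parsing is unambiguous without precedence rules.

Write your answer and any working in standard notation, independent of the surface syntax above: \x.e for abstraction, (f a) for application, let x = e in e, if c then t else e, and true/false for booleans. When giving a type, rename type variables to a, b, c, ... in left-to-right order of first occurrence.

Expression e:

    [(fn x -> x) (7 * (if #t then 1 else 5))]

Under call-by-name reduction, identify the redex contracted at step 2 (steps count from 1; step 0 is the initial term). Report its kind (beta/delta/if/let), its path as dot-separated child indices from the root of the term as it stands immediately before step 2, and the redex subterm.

Answer: if at 1 : (if true then 1 else 5)

Trace:
step 0: ((\x.x) (7 * (if true then 1 else 5)))
step 1: [beta@root] (7 * (if true then 1 else 5))
step 2: [if@1] (7 * 1)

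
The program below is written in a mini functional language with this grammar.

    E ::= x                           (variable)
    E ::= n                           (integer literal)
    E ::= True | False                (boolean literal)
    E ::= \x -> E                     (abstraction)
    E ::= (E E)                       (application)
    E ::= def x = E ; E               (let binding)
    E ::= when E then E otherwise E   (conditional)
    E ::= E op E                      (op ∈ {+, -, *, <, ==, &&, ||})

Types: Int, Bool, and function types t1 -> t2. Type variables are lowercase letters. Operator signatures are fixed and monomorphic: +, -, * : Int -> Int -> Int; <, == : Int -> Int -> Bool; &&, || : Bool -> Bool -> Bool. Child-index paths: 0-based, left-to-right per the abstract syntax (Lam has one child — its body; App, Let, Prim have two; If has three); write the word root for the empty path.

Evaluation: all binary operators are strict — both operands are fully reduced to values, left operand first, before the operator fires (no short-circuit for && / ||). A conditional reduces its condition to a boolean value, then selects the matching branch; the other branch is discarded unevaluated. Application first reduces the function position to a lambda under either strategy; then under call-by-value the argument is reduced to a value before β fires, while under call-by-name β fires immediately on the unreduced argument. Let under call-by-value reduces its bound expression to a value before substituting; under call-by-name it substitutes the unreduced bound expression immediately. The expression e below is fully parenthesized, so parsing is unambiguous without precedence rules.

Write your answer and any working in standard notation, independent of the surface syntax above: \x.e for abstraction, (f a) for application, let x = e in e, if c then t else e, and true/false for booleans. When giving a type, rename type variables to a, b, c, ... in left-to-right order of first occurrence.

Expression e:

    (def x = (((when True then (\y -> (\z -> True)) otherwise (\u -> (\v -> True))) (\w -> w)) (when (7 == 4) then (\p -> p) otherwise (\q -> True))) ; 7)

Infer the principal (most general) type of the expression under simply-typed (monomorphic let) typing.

Derivation:
  unify Bool ~ Bool
\z._ : b -> Bool
\y._ : a -> b -> Bool
\v._ : d -> Bool
\u._ : c -> d -> Bool
  unify a -> b -> Bool ~ c -> d -> Bool
  unify a ~ c
  unify b -> Bool ~ d -> Bool
  unify b ~ d
  unify Bool ~ Bool
w : e
\w._ : e -> e
  unify c -> d -> Bool ~ (e -> e) -> f
  unify c ~ e -> e
  unify d -> Bool ~ f
_ _ : d -> Bool
  unify Int ~ Int
  unify Int ~ Int
  unify Bool ~ Bool
p : g
\p._ : g -> g
\q._ : h -> Bool
  unify g -> g ~ h -> Bool
  unify g ~ h
  unify h ~ Bool
  unify d -> Bool ~ (Bool -> Bool) -> i
  unify d ~ Bool -> Bool
  unify Bool ~ i
_ _ : Bool
let x : Bool

Answer: Int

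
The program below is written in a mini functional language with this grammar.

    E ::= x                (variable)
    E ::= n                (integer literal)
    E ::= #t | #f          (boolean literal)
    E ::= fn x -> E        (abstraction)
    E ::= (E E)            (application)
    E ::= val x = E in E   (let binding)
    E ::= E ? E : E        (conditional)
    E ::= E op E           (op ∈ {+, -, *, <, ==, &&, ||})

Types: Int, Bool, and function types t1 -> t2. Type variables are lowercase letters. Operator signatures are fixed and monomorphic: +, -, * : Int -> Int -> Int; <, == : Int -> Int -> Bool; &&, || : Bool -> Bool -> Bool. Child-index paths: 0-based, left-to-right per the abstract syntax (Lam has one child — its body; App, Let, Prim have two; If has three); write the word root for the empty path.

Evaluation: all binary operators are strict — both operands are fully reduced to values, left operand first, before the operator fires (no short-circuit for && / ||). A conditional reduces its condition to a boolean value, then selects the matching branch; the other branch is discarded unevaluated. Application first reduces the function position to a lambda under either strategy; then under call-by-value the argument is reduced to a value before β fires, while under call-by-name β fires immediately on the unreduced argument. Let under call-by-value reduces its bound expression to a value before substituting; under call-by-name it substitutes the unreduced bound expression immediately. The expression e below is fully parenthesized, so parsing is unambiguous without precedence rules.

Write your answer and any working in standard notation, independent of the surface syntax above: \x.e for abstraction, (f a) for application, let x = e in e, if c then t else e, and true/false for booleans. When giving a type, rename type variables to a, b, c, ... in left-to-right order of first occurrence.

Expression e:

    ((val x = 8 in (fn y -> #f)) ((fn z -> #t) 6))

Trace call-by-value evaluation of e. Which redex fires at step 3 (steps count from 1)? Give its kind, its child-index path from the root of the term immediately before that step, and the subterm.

Answer: beta at root : ((\y.false) true)

Derivation:
step 0: ((let x = 8 in (\y.false)) ((\z.true) 6))
step 1: [let@0] ((\y.false) ((\z.true) 6))
step 2: [beta@1] ((\y.false) true)
step 3: [beta@root] false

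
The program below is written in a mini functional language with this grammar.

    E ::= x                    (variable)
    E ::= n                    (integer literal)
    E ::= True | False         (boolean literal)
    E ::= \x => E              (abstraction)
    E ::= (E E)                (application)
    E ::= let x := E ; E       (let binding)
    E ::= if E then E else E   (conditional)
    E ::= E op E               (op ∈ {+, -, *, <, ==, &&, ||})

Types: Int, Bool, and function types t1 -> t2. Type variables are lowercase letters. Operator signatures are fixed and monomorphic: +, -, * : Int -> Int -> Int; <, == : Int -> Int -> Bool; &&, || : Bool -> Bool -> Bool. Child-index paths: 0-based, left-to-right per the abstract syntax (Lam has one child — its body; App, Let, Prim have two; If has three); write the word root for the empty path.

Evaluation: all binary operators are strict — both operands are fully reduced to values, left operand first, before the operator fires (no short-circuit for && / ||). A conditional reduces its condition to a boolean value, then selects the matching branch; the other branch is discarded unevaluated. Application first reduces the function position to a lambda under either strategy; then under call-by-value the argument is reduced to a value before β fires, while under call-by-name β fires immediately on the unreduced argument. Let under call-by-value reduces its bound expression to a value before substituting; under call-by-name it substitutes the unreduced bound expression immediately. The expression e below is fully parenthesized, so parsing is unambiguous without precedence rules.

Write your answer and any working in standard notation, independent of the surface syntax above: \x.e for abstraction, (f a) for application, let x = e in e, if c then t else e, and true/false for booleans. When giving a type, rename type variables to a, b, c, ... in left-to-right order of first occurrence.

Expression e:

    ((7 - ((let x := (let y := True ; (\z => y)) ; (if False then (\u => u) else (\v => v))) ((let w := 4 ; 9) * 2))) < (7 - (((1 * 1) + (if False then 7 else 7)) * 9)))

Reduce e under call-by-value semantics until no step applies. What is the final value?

Answer: false

Working:
step 0: ((7 - ((let x = (let y = true in (\z.y)) in (if false then (\u.u) else (\v.v))) ((let w = 4 in 9) * 2))) < (7 - (((1 * 1) + (if false then 7 else 7)) * 9)))
step 1: [let@0.1.0.0] ((7 - ((let x = (\z.true) in (if false then (\u.u) else (\v.v))) ((let w = 4 in 9) * 2))) < (7 - (((1 * 1) + (if false then 7 else 7)) * 9)))
step 2: [let@0.1.0] ((7 - ((if false then (\u.u) else (\v.v)) ((let w = 4 in 9) * 2))) < (7 - (((1 * 1) + (if false then 7 else 7)) * 9)))
step 3: [if@0.1.0] ((7 - ((\v.v) ((let w = 4 in 9) * 2))) < (7 - (((1 * 1) + (if false then 7 else 7)) * 9)))
step 4: [let@0.1.1.0] ((7 - ((\v.v) (9 * 2))) < (7 - (((1 * 1) + (if false then 7 else 7)) * 9)))
step 5: [delta@0.1.1] ((7 - ((\v.v) 18)) < (7 - (((1 * 1) + (if false then 7 else 7)) * 9)))
step 6: [beta@0.1] ((7 - 18) < (7 - (((1 * 1) + (if false then 7 else 7)) * 9)))
step 7: [delta@0] (-11 < (7 - (((1 * 1) + (if false then 7 else 7)) * 9)))
step 8: [delta@1.1.0.0] (-11 < (7 - ((1 + (if false then 7 else 7)) * 9)))
step 9: [if@1.1.0.1] (-11 < (7 - ((1 + 7) * 9)))
step 10: [delta@1.1.0] (-11 < (7 - (8 * 9)))
step 11: [delta@1.1] (-11 < (7 - 72))
step 12: [delta@1] (-11 < -65)
step 13: [delta@root] false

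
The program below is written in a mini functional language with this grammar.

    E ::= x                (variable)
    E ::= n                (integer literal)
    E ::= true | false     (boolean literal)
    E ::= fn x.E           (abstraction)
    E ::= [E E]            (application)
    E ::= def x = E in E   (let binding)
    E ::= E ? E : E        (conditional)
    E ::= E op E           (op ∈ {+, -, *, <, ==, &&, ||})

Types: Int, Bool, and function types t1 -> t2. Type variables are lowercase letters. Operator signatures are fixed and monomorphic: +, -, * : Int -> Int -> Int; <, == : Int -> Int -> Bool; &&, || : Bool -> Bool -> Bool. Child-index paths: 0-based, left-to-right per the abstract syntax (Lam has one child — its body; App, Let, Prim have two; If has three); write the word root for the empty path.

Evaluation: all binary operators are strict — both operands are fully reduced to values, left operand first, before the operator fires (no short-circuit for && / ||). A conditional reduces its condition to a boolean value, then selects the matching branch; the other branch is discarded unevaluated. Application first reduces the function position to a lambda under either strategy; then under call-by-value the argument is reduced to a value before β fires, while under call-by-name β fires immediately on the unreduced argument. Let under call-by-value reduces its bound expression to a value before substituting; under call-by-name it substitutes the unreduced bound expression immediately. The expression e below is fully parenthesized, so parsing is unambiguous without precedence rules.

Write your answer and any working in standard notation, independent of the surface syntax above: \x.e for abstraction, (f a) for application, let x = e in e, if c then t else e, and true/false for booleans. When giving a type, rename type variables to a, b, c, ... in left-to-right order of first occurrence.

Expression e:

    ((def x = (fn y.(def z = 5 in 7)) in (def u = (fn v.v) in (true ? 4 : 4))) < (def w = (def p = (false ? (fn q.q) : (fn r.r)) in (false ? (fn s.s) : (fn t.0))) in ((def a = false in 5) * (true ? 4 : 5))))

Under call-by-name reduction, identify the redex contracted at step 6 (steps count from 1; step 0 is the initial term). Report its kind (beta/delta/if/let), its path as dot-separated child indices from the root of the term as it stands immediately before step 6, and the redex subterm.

Working:
step 0: ((let x = (\y.(let z = 5 in 7)) in (let u = (\v.v) in (if true then 4 else 4))) < (let w = (let p = (if false then (\q.q) else (\r.r)) in (if false then (\s.s) else (\t.0))) in ((let a = false in 5) * (if true then 4 else 5))))
step 1: [let@0] ((let u = (\v.v) in (if true then 4 else 4)) < (let w = (let p = (if false then (\q.q) else (\r.r)) in (if false then (\s.s) else (\t.0))) in ((let a = false in 5) * (if true then 4 else 5))))
step 2: [let@0] ((if true then 4 else 4) < (let w = (let p = (if false then (\q.q) else (\r.r)) in (if false then (\s.s) else (\t.0))) in ((let a = false in 5) * (if true then 4 else 5))))
step 3: [if@0] (4 < (let w = (let p = (if false then (\q.q) else (\r.r)) in (if false then (\s.s) else (\t.0))) in ((let a = false in 5) * (if true then 4 else 5))))
step 4: [let@1] (4 < ((let a = false in 5) * (if true then 4 else 5)))
step 5: [let@1.0] (4 < (5 * (if true then 4 else 5)))
step 6: [if@1.1] (4 < (5 * 4))

Answer: if at 1.1 : (if true then 4 else 5)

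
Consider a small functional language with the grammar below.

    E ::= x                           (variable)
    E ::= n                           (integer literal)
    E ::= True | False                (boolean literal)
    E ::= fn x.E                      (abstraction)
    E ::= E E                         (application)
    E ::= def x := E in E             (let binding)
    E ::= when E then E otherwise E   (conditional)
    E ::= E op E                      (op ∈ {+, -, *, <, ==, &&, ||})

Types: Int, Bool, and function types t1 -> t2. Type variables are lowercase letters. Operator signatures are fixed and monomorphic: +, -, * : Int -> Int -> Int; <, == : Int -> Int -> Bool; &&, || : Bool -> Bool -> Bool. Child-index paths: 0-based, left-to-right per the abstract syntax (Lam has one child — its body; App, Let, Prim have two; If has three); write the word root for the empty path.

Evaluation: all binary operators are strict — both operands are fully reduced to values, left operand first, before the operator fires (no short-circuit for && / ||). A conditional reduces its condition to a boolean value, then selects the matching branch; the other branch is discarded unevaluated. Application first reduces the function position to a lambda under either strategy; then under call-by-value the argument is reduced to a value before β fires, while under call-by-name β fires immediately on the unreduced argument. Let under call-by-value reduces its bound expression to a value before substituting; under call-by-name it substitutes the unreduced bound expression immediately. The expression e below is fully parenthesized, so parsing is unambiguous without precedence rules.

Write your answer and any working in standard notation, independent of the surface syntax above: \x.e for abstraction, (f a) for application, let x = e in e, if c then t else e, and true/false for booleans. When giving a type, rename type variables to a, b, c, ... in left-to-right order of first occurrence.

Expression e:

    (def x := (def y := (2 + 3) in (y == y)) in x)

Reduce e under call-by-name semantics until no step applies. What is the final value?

Trace:
step 0: (let x = (let y = (2 + 3) in (y == y)) in x)
step 1: [let@root] (let y = (2 + 3) in (y == y))
step 2: [let@root] ((2 + 3) == (2 + 3))
step 3: [delta@0] (5 == (2 + 3))
step 4: [delta@1] (5 == 5)
step 5: [delta@root] true

Answer: true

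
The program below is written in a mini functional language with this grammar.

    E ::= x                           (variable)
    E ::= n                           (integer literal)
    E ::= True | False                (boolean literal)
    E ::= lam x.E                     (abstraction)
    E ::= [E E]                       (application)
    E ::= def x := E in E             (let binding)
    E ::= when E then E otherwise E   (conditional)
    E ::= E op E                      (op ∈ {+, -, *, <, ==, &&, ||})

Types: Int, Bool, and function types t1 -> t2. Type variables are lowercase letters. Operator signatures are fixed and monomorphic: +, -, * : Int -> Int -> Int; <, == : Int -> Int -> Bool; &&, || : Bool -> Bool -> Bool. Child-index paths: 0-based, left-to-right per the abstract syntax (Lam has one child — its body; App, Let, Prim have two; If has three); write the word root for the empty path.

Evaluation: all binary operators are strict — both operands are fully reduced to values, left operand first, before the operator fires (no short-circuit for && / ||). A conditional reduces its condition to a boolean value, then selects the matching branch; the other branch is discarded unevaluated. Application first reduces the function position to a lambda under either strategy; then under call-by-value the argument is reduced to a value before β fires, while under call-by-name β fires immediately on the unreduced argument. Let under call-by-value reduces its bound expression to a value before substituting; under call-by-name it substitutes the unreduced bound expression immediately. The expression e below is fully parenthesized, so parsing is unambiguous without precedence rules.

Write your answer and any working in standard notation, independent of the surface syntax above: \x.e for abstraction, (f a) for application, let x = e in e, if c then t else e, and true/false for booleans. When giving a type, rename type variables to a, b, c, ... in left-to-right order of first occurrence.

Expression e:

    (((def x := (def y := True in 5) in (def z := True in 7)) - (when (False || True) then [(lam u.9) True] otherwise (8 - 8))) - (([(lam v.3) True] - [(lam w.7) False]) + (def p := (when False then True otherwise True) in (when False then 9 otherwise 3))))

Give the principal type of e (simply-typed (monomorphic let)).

Answer: Int

Derivation:
let y : Bool
let x : Int
let z : Bool
  unify Int ~ Int
  unify Bool ~ Bool
  unify Bool ~ Bool
  unify Bool ~ Bool
\u._ : a -> Int
  unify a -> Int ~ Bool -> b
  unify a ~ Bool
  unify Int ~ b
_ _ : Int
  unify Int ~ Int
  unify Int ~ Int
  unify Int ~ Int
  unify Int ~ Int
  unify Int ~ Int
\v._ : c -> Int
  unify c -> Int ~ Bool -> d
  unify c ~ Bool
  unify Int ~ d
_ _ : Int
  unify Int ~ Int
\w._ : e -> Int
  unify e -> Int ~ Bool -> f
  unify e ~ Bool
  unify Int ~ f
_ _ : Int
  unify Int ~ Int
  unify Int ~ Int
  unify Bool ~ Bool
  unify Bool ~ Bool
let p : Bool
  unify Bool ~ Bool
  unify Int ~ Int
  unify Int ~ Int
  unify Int ~ Int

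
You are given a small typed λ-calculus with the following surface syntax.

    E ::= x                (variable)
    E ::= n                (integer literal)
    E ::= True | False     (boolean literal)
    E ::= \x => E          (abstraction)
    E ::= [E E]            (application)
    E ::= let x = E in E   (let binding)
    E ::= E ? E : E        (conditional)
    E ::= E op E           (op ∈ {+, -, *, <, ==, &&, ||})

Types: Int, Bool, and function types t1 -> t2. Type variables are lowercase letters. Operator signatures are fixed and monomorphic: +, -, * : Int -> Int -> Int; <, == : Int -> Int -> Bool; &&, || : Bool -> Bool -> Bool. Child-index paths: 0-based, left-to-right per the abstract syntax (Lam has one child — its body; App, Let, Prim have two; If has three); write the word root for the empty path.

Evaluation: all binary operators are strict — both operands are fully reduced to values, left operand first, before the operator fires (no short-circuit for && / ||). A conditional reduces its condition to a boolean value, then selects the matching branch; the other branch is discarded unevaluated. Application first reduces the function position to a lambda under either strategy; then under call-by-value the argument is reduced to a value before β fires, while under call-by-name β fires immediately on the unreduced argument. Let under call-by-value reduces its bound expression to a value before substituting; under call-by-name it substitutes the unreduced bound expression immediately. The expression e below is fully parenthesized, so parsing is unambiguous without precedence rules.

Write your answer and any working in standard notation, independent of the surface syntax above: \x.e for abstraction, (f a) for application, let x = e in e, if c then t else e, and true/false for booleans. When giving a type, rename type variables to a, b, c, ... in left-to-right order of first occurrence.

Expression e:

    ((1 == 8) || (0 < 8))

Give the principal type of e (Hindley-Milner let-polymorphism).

Trace:
  unify Int ~ Int
  unify Int ~ Int
  unify Bool ~ Bool
  unify Int ~ Int
  unify Int ~ Int
  unify Bool ~ Bool

Answer: Bool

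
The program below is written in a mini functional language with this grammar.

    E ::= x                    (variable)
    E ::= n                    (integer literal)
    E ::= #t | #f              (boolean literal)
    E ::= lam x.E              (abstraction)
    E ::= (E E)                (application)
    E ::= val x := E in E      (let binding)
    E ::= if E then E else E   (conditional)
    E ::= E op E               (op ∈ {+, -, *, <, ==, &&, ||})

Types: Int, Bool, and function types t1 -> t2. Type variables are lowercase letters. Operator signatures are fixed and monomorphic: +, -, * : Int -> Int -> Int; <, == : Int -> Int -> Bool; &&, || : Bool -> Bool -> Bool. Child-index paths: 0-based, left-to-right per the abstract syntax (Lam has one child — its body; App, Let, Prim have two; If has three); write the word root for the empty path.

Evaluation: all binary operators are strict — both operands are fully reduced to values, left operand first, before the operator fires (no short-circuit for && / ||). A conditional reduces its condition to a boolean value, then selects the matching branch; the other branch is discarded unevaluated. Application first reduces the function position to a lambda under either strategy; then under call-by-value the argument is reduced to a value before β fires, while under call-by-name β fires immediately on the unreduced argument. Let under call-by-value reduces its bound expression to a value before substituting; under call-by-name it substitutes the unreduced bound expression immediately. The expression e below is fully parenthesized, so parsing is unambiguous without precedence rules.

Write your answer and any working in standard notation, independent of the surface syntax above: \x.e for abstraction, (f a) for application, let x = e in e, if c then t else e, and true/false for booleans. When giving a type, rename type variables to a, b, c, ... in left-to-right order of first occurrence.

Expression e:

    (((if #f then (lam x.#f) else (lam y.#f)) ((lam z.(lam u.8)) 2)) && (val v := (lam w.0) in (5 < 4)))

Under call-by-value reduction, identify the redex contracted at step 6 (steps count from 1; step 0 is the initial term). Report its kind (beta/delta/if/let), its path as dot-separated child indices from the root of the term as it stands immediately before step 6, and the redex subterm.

Trace:
step 0: (((if false then (\x.false) else (\y.false)) ((\z.(\u.8)) 2)) && (let v = (\w.0) in (5 < 4)))
step 1: [if@0.0] (((\y.false) ((\z.(\u.8)) 2)) && (let v = (\w.0) in (5 < 4)))
step 2: [beta@0.1] (((\y.false) (\u.8)) && (let v = (\w.0) in (5 < 4)))
step 3: [beta@0] (false && (let v = (\w.0) in (5 < 4)))
step 4: [let@1] (false && (5 < 4))
step 5: [delta@1] (false && false)
step 6: [delta@root] false

Answer: delta at root : (false && false)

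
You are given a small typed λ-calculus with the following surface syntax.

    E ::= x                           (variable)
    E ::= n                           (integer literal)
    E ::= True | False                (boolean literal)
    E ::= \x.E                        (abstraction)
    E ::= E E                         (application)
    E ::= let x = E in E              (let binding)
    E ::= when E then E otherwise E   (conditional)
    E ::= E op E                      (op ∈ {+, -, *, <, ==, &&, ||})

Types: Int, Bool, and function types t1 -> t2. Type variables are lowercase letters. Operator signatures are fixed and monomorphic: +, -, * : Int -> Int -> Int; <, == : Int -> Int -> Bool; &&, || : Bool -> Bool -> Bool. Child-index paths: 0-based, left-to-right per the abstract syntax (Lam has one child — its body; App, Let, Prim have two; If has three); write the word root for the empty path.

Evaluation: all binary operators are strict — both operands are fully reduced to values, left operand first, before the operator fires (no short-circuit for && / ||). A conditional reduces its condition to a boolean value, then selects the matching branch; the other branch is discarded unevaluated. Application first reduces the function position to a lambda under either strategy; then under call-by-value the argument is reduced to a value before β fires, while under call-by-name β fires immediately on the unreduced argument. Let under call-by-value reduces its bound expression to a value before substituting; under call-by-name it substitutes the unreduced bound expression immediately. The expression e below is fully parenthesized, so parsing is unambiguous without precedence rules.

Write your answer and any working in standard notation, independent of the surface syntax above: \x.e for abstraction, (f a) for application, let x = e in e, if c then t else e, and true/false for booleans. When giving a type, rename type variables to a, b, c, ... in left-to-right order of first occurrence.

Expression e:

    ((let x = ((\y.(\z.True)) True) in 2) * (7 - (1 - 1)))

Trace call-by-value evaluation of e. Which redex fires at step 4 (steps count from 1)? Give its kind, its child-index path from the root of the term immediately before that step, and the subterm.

Working:
step 0: ((let x = ((\y.(\z.true)) true) in 2) * (7 - (1 - 1)))
step 1: [beta@0.0] ((let x = (\z.true) in 2) * (7 - (1 - 1)))
step 2: [let@0] (2 * (7 - (1 - 1)))
step 3: [delta@1.1] (2 * (7 - 0))
step 4: [delta@1] (2 * 7)

Answer: delta at 1 : (7 - 0)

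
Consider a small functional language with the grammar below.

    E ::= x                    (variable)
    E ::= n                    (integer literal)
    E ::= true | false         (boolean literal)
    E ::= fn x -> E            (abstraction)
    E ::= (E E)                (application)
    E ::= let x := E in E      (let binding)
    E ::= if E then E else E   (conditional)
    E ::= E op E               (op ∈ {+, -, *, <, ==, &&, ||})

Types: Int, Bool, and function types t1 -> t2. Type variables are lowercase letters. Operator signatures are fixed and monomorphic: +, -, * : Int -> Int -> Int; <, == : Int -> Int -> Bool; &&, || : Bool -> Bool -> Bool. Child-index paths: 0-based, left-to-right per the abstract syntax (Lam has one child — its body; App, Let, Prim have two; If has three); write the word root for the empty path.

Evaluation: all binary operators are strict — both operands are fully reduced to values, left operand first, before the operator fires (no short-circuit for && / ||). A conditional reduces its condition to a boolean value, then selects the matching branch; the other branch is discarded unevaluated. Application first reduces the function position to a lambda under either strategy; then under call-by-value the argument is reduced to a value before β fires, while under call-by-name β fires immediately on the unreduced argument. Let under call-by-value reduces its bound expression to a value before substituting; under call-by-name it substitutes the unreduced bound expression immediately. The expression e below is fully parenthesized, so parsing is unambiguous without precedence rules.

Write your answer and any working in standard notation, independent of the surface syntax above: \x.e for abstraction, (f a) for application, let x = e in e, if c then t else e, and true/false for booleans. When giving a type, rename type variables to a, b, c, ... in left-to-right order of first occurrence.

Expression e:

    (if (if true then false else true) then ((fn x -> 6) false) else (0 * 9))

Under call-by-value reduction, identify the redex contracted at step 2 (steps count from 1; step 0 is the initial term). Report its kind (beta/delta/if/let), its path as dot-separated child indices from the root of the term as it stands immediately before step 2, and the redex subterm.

Trace:
step 0: (if (if true then false else true) then ((\x.6) false) else (0 * 9))
step 1: [if@0] (if false then ((\x.6) false) else (0 * 9))
step 2: [if@root] (0 * 9)

Answer: if at root : (if false then ((\x.6) false) else (0 * 9))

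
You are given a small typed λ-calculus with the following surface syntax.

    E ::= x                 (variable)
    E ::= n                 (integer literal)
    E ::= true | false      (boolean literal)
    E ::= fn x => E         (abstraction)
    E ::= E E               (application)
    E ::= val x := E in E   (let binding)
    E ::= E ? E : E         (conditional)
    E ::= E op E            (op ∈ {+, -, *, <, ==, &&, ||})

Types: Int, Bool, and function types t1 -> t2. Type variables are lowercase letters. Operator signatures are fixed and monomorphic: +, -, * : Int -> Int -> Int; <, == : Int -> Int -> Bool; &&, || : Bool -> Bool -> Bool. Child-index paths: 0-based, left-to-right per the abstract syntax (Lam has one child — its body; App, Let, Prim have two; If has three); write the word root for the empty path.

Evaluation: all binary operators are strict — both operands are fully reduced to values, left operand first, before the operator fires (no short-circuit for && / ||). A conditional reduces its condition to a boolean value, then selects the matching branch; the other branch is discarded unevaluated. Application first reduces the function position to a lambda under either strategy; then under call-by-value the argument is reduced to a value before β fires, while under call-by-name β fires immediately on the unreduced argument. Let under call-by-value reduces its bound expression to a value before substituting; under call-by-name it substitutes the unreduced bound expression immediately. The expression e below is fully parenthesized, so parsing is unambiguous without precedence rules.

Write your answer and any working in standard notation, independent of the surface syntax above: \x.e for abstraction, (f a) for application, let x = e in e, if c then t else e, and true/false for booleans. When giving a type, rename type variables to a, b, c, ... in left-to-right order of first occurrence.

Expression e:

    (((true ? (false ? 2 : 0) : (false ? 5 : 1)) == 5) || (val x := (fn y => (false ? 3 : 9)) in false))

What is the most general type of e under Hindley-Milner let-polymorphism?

Answer: Bool

Derivation:
  unify Bool ~ Bool
  unify Bool ~ Bool
  unify Int ~ Int
  unify Bool ~ Bool
  unify Int ~ Int
  unify Int ~ Int
  unify Int ~ Int
  unify Int ~ Int
  unify Bool ~ Bool
  unify Bool ~ Bool
  unify Int ~ Int
\y._ : a -> Int
let x : forall. a -> Int
  unify Bool ~ Bool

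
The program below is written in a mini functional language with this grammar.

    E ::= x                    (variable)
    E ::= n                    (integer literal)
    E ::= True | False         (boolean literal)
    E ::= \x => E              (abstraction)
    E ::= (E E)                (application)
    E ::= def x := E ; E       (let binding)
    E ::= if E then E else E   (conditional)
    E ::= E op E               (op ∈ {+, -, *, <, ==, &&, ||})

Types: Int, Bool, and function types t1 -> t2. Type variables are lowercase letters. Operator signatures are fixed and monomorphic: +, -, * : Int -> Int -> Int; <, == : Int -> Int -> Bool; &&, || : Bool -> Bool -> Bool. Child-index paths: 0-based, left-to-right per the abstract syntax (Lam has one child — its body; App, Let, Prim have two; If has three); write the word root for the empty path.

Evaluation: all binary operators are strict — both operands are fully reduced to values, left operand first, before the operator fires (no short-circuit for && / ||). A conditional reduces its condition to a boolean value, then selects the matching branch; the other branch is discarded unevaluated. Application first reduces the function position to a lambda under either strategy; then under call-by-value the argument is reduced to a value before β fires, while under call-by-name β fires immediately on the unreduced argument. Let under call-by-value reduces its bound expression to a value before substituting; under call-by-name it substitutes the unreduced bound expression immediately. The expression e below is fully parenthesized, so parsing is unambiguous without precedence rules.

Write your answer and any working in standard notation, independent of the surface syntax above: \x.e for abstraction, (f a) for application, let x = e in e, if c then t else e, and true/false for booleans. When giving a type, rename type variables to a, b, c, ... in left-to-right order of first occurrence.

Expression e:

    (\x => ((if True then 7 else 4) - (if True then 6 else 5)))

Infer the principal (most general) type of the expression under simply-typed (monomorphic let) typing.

Derivation:
  unify Bool ~ Bool
  unify Int ~ Int
  unify Int ~ Int
  unify Bool ~ Bool
  unify Int ~ Int
  unify Int ~ Int
\x._ : a -> Int

Answer: a -> Int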